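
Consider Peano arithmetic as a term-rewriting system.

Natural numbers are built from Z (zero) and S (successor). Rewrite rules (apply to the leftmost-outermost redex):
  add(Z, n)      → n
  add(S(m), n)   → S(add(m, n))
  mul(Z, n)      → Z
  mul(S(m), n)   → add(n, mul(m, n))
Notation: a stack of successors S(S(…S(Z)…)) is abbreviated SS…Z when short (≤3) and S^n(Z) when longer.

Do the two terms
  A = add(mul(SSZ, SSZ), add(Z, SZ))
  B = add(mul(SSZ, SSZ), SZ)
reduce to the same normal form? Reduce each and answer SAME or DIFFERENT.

Term A:
  start: add(mul(SSZ, SSZ), add(Z, SZ))
  step 1: add(add(SSZ, mul(SZ, SSZ)), add(Z, SZ))
  step 2: add(S(add(SZ, mul(SZ, SSZ))), add(Z, SZ))
  step 3: S(add(add(SZ, mul(SZ, SSZ)), add(Z, SZ)))
  step 4: S(add(S(add(Z, mul(SZ, SSZ))), add(Z, SZ)))
  step 5: S(S(add(add(Z, mul(SZ, SSZ)), add(Z, SZ))))
  step 6: S(S(add(mul(SZ, SSZ), add(Z, SZ))))
  step 7: S(S(add(add(SSZ, mul(Z, SSZ)), add(Z, SZ))))
  step 8: S(S(add(S(add(SZ, mul(Z, SSZ))), add(Z, SZ))))
  step 9: S(S(S(add(add(SZ, mul(Z, SSZ)), add(Z, SZ)))))
  step 10: S(S(S(add(S(add(Z, mul(Z, SSZ))), add(Z, SZ)))))
  step 11: S(S(S(S(add(add(Z, mul(Z, SSZ)), add(Z, SZ))))))
  step 12: S(S(S(S(add(mul(Z, SSZ), add(Z, SZ))))))
  step 13: S(S(S(S(add(Z, add(Z, SZ))))))
  step 14: S(S(S(S(add(Z, SZ)))))
  step 15: S^5(Z)

Term B:
  start: add(mul(SSZ, SSZ), SZ)
  step 1: add(add(SSZ, mul(SZ, SSZ)), SZ)
  step 2: add(S(add(SZ, mul(SZ, SSZ))), SZ)
  step 3: S(add(add(SZ, mul(SZ, SSZ)), SZ))
  step 4: S(add(S(add(Z, mul(SZ, SSZ))), SZ))
  step 5: S(S(add(add(Z, mul(SZ, SSZ)), SZ)))
  step 6: S(S(add(mul(SZ, SSZ), SZ)))
  step 7: S(S(add(add(SSZ, mul(Z, SSZ)), SZ)))
  step 8: S(S(add(S(add(SZ, mul(Z, SSZ))), SZ)))
  step 9: S(S(S(add(add(SZ, mul(Z, SSZ)), SZ))))
  step 10: S(S(S(add(S(add(Z, mul(Z, SSZ))), SZ))))
  step 11: S(S(S(S(add(add(Z, mul(Z, SSZ)), SZ)))))
  step 12: S(S(S(S(add(mul(Z, SSZ), SZ)))))
  step 13: S(S(S(S(add(Z, SZ)))))
  step 14: S^5(Z)

Answer: SAME — A ⇓ S^5(Z), B ⇓ S^5(Z)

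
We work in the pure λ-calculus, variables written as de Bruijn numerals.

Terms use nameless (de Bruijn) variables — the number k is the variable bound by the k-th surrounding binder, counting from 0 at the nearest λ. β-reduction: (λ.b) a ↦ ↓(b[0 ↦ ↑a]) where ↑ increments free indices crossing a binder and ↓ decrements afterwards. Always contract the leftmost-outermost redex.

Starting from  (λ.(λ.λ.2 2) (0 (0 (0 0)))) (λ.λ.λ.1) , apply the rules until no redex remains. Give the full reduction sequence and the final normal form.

  start: (λ.(λ.λ.2 2) (0 (0 (0 0)))) (λ.λ.λ.1)
  [1] (λ.λ.(λ.λ.λ.1) (λ.λ.λ.1)) ((λ.λ.λ.1) ((λ.λ.λ.1) ((λ.λ.λ.1) (λ.λ.λ.1))))
  [2] λ.(λ.λ.λ.1) (λ.λ.λ.1)
  [3] λ.λ.λ.1

Answer: normal form = λ.λ.λ.1  (in 3 steps)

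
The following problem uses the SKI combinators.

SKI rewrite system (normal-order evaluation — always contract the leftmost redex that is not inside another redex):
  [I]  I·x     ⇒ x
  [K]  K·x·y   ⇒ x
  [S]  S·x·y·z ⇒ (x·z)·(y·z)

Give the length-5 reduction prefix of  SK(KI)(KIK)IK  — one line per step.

Answer: after 5 steps: K

Working:
  start: SK(KI)(KIK)IK
  →1  K(KIK)(KI(KIK))IK
  →2  KIKIK
  →3  IIK
  →4  IK
  →5  K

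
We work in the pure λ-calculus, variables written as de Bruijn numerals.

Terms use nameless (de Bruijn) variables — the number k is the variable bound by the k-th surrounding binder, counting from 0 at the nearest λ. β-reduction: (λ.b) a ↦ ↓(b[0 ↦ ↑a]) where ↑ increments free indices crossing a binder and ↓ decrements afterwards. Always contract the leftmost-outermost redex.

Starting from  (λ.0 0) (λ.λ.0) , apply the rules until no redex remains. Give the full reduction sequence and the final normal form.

  start: (λ.0 0) (λ.λ.0)
  →1  (λ.λ.0) (λ.λ.0)
  →2  λ.0

Answer: normal form = λ.0  (in 2 steps)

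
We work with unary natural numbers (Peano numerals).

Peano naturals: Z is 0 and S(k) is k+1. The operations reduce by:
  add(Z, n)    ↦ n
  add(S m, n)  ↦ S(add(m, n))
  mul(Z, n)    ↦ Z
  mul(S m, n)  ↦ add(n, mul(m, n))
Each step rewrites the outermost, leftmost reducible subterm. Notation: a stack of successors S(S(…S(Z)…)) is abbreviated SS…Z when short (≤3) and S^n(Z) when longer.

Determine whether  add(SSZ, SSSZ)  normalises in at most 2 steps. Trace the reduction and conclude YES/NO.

  start: add(SSZ, SSSZ)
  →1  S(add(SZ, SSSZ))
  →2  S(S(add(Z, SSSZ)))

Answer: NO — after 2 steps the term is S(S(add(Z, SSSZ))), not yet normal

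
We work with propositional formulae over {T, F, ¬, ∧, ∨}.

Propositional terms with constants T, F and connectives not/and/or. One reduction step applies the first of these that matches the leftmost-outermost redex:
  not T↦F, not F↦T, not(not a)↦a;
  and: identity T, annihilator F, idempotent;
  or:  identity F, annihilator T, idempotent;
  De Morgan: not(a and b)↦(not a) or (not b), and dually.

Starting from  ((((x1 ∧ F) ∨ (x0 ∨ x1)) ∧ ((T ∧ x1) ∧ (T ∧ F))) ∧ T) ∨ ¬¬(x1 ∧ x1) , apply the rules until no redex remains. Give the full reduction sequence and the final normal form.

Answer: normal form = x1  (in 10 steps)

Working:
  start: ((((x1 ∧ F) ∨ (x0 ∨ x1)) ∧ ((T ∧ x1) ∧ (T ∧ F))) ∧ T) ∨ ¬¬(x1 ∧ x1)
  →1  (((x1 ∧ F) ∨ (x0 ∨ x1)) ∧ ((T ∧ x1) ∧ (T ∧ F))) ∨ ¬¬(x1 ∧ x1)
  →2  ((F ∨ (x0 ∨ x1)) ∧ ((T ∧ x1) ∧ (T ∧ F))) ∨ ¬¬(x1 ∧ x1)
  →3  ((x0 ∨ x1) ∧ ((T ∧ x1) ∧ (T ∧ F))) ∨ ¬¬(x1 ∧ x1)
  →4  ((x0 ∨ x1) ∧ (x1 ∧ (T ∧ F))) ∨ ¬¬(x1 ∧ x1)
  →5  ((x0 ∨ x1) ∧ (x1 ∧ F)) ∨ ¬¬(x1 ∧ x1)
  →6  ((x0 ∨ x1) ∧ F) ∨ ¬¬(x1 ∧ x1)
  →7  F ∨ ¬¬(x1 ∧ x1)
  →8  ¬¬(x1 ∧ x1)
  →9  x1 ∧ x1
  →10  x1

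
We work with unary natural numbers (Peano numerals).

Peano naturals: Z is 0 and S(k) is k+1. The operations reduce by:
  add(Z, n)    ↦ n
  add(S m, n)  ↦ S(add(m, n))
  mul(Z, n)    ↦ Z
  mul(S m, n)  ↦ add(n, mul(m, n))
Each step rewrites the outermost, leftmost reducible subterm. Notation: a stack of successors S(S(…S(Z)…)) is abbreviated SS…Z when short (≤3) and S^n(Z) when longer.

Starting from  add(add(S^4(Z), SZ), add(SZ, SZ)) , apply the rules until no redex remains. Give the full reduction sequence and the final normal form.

  start: add(add(S^4(Z), SZ), add(SZ, SZ))
  step 1: add(S(add(SSSZ, SZ)), add(SZ, SZ))
  step 2: S(add(add(SSSZ, SZ), add(SZ, SZ)))
  step 3: S(add(S(add(SSZ, SZ)), add(SZ, SZ)))
  step 4: S(S(add(add(SSZ, SZ), add(SZ, SZ))))
  step 5: S(S(add(S(add(SZ, SZ)), add(SZ, SZ))))
  step 6: S(S(S(add(add(SZ, SZ), add(SZ, SZ)))))
  step 7: S(S(S(add(S(add(Z, SZ)), add(SZ, SZ)))))
  step 8: S(S(S(S(add(add(Z, SZ), add(SZ, SZ))))))
  step 9: S(S(S(S(add(SZ, add(SZ, SZ))))))
  step 10: S(S(S(S(S(add(Z, add(SZ, SZ)))))))
  step 11: S(S(S(S(S(add(SZ, SZ))))))
  step 12: S(S(S(S(S(S(add(Z, SZ)))))))
  step 13: S^7(Z)

Answer: normal form = S^7(Z)  (in 13 steps)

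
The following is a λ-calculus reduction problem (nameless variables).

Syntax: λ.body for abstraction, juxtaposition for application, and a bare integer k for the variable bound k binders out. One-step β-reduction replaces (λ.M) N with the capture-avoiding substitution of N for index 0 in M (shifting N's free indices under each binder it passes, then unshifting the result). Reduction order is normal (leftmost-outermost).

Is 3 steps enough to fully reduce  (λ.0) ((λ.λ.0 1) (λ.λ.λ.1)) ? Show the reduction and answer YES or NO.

Answer: YES — reaches normal form λ.0 (λ.λ.λ.1) in 2 ≤ 3 steps

Reduction:
  start: (λ.0) ((λ.λ.0 1) (λ.λ.λ.1))
  →1  (λ.λ.0 1) (λ.λ.λ.1)
  →2  λ.0 (λ.λ.λ.1)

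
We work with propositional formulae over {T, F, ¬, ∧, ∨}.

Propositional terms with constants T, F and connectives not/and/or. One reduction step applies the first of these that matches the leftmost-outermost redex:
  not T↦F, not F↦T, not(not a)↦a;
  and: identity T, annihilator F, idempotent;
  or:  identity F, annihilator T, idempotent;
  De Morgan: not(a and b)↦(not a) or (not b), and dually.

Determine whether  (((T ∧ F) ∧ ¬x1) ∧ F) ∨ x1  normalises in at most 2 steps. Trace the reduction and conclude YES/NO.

  start: (((T ∧ F) ∧ ¬x1) ∧ F) ∨ x1
  →1  F ∨ x1
  →2  x1

Answer: YES — reaches normal form x1 in 2 ≤ 2 steps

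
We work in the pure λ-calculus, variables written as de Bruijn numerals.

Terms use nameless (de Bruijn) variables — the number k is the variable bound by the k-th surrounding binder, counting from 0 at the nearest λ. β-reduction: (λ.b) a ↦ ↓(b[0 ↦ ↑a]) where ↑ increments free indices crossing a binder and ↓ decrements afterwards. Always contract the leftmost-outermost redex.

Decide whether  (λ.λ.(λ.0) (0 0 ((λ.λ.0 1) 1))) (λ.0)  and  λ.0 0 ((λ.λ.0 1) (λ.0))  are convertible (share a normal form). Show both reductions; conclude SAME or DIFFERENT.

Term A:
  start: (λ.λ.(λ.0) (0 0 ((λ.λ.0 1) 1))) (λ.0)
  step 1: λ.(λ.0) (0 0 ((λ.λ.0 1) (λ.0)))
  step 2: λ.0 0 ((λ.λ.0 1) (λ.0))
  step 3: λ.0 0 (λ.0 (λ.0))

Term B:
  start: λ.0 0 ((λ.λ.0 1) (λ.0))
  step 1: λ.0 0 (λ.0 (λ.0))

Answer: SAME — A ⇓ λ.0 0 (λ.0 (λ.0)), B ⇓ λ.0 0 (λ.0 (λ.0))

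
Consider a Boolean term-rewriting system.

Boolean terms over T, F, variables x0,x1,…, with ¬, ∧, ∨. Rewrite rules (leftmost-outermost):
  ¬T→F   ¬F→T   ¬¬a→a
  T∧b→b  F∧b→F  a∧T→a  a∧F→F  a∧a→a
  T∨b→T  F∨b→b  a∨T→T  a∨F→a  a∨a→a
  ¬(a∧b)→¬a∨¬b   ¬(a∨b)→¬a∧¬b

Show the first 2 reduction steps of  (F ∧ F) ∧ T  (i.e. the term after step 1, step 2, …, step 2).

  start: (F ∧ F) ∧ T
  [1] F ∧ F
  [2] F

Answer: after 2 steps: F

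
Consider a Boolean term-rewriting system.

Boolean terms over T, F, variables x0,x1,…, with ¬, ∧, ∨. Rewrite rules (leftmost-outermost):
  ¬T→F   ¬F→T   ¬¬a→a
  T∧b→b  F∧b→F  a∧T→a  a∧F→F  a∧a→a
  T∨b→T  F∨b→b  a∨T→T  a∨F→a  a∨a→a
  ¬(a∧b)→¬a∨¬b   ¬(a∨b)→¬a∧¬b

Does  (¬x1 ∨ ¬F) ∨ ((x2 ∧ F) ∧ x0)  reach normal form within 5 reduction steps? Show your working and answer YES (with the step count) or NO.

  start: (¬x1 ∨ ¬F) ∨ ((x2 ∧ F) ∧ x0)
  step 1: (¬x1 ∨ T) ∨ ((x2 ∧ F) ∧ x0)
  step 2: T ∨ ((x2 ∧ F) ∧ x0)
  step 3: T

Answer: YES — reaches normal form T in 3 ≤ 5 steps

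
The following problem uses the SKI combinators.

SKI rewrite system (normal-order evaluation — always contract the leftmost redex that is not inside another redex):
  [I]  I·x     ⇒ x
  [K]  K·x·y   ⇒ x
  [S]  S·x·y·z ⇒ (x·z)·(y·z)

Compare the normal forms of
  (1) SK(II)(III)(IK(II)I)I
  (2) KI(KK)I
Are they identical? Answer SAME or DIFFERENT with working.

Answer: SAME — A ⇓ I, B ⇓ I

Working:
Term A:
  start: SK(II)(III)(IK(II)I)I
  [1] K(III)(II(III))(IK(II)I)I
  [2] III(IK(II)I)I
  [3] II(IK(II)I)I
  [4] I(IK(II)I)I
  [5] IK(II)II
  [6] K(II)II
  [7] III
  [8] II
  [9] I

Term B:
  start: KI(KK)I
  [1] II
  [2] I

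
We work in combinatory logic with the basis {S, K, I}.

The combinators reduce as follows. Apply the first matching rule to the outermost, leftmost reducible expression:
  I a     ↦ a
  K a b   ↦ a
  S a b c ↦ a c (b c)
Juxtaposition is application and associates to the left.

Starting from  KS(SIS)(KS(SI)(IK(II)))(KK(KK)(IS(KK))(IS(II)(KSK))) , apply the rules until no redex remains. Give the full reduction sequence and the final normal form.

  start: KS(SIS)(KS(SI)(IK(II)))(KK(KK)(IS(KK))(IS(II)(KSK)))
  [1] S(KS(SI)(IK(II)))(KK(KK)(IS(KK))(IS(II)(KSK)))
  [2] S(S(IK(II)))(KK(KK)(IS(KK))(IS(II)(KSK)))
  [3] S(S(K(II)))(KK(KK)(IS(KK))(IS(II)(KSK)))
  [4] S(S(KI))(KK(KK)(IS(KK))(IS(II)(KSK)))
  [5] S(S(KI))(K(IS(KK))(IS(II)(KSK)))
  [6] S(S(KI))(IS(KK))
  [7] S(S(KI))(S(KK))

Answer: normal form = S(S(KI))(S(KK))  (in 7 steps)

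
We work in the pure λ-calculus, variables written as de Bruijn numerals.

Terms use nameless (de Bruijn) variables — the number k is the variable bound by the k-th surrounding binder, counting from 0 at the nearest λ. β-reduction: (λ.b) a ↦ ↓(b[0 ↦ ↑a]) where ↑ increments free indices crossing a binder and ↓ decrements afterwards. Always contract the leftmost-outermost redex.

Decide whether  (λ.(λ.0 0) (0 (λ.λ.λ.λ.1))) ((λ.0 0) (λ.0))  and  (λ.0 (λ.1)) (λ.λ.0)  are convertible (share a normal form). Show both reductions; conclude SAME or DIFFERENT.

Term A:
  start: (λ.(λ.0 0) (0 (λ.λ.λ.λ.1))) ((λ.0 0) (λ.0))
  →1  (λ.0 0) ((λ.0 0) (λ.0) (λ.λ.λ.λ.1))
  →2  (λ.0 0) (λ.0) (λ.λ.λ.λ.1) ((λ.0 0) (λ.0) (λ.λ.λ.λ.1))
  →3  (λ.0) (λ.0) (λ.λ.λ.λ.1) ((λ.0 0) (λ.0) (λ.λ.λ.λ.1))
  →4  (λ.0) (λ.λ.λ.λ.1) ((λ.0 0) (λ.0) (λ.λ.λ.λ.1))
  →5  (λ.λ.λ.λ.1) ((λ.0 0) (λ.0) (λ.λ.λ.λ.1))
  →6  λ.λ.λ.1

Term B:
  start: (λ.0 (λ.1)) (λ.λ.0)
  →1  (λ.λ.0) (λ.λ.λ.0)
  →2  λ.0

Answer: DIFFERENT — A ⇓ λ.λ.λ.1, B ⇓ λ.0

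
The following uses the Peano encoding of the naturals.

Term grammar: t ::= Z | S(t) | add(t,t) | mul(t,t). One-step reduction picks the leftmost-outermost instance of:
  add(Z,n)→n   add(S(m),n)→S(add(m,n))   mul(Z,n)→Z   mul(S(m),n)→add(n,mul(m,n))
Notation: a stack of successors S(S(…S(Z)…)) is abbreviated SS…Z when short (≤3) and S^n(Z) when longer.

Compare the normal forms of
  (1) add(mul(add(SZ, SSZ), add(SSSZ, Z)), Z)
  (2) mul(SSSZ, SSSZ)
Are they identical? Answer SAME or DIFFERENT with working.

Term A:
  start: add(mul(add(SZ, SSZ), add(SSSZ, Z)), Z)
  [1] add(mul(S(add(Z, SSZ)), add(SSSZ, Z)), Z)
  [2] add(add(add(SSSZ, Z), mul(add(Z, SSZ), add(SSSZ, Z))), Z)
  [3] add(add(S(add(SSZ, Z)), mul(add(Z, SSZ), add(SSSZ, Z))), Z)
  [4] add(S(add(add(SSZ, Z), mul(add(Z, SSZ), add(SSSZ, Z)))), Z)
  [5] S(add(add(add(SSZ, Z), mul(add(Z, SSZ), add(SSSZ, Z))), Z))
  [6] S(add(add(S(add(SZ, Z)), mul(add(Z, SSZ), add(SSSZ, Z))), Z))
  [7] S(add(S(add(add(SZ, Z), mul(add(Z, SSZ), add(SSSZ, Z)))), Z))
  [8] S(S(add(add(add(SZ, Z), mul(add(Z, SSZ), add(SSSZ, Z))), Z)))
  [9] S(S(add(add(S(add(Z, Z)), mul(add(Z, SSZ), add(SSSZ, Z))), Z)))
  [10] S(S(add(S(add(add(Z, Z), mul(add(Z, SSZ), add(SSSZ, Z)))), Z)))
  [11] S(S(S(add(add(add(Z, Z), mul(add(Z, SSZ), add(SSSZ, Z))), Z))))
  [12] S(S(S(add(add(Z, mul(add(Z, SSZ), add(SSSZ, Z))), Z))))
  [13] S(S(S(add(mul(add(Z, SSZ), add(SSSZ, Z)), Z))))
  [14] S(S(S(add(mul(SSZ, add(SSSZ, Z)), Z))))
  [15] S(S(S(add(add(add(SSSZ, Z), mul(SZ, add(SSSZ, Z))), Z))))
  [16] S(S(S(add(add(S(add(SSZ, Z)), mul(SZ, add(SSSZ, Z))), Z))))
  [17] S(S(S(add(S(add(add(SSZ, Z), mul(SZ, add(SSSZ, Z)))), Z))))
  [18] S(S(S(S(add(add(add(SSZ, Z), mul(SZ, add(SSSZ, Z))), Z)))))
  [19] S(S(S(S(add(add(S(add(SZ, Z)), mul(SZ, add(SSSZ, Z))), Z)))))
  [20] S(S(S(S(add(S(add(add(SZ, Z), mul(SZ, add(SSSZ, Z)))), Z)))))
  [21] S(S(S(S(S(add(add(add(SZ, Z), mul(SZ, add(SSSZ, Z))), Z))))))
  [22] S(S(S(S(S(add(add(S(add(Z, Z)), mul(SZ, add(SSSZ, Z))), Z))))))
  [23] S(S(S(S(S(add(S(add(add(Z, Z), mul(SZ, add(SSSZ, Z)))), Z))))))
  [24] S(S(S(S(S(S(add(add(add(Z, Z), mul(SZ, add(SSSZ, Z))), Z)))))))
  [25] S(S(S(S(S(S(add(add(Z, mul(SZ, add(SSSZ, Z))), Z)))))))
  [26] S(S(S(S(S(S(add(mul(SZ, add(SSSZ, Z)), Z)))))))
  [27] S(S(S(S(S(S(add(add(add(SSSZ, Z), mul(Z, add(SSSZ, Z))), Z)))))))
  [28] S(S(S(S(S(S(add(add(S(add(SSZ, Z)), mul(Z, add(SSSZ, Z))), Z)))))))
  [29] S(S(S(S(S(S(add(S(add(add(SSZ, Z), mul(Z, add(SSSZ, Z)))), Z)))))))
  [30] S(S(S(S(S(S(S(add(add(add(SSZ, Z), mul(Z, add(SSSZ, Z))), Z))))))))
  [31] S(S(S(S(S(S(S(add(add(S(add(SZ, Z)), mul(Z, add(SSSZ, Z))), Z))))))))
  [32] S(S(S(S(S(S(S(add(S(add(add(SZ, Z), mul(Z, add(SSSZ, Z)))), Z))))))))
  [33] S(S(S(S(S(S(S(S(add(add(add(SZ, Z), mul(Z, add(SSSZ, Z))), Z)))))))))
  [34] S(S(S(S(S(S(S(S(add(add(S(add(Z, Z)), mul(Z, add(SSSZ, Z))), Z)))))))))
  [35] S(S(S(S(S(S(S(S(add(S(add(add(Z, Z), mul(Z, add(SSSZ, Z)))), Z)))))))))
  [36] S(S(S(S(S(S(S(S(S(add(add(add(Z, Z), mul(Z, add(SSSZ, Z))), Z))))))))))
  [37] S(S(S(S(S(S(S(S(S(add(add(Z, mul(Z, add(SSSZ, Z))), Z))))))))))
  [38] S(S(S(S(S(S(S(S(S(add(mul(Z, add(SSSZ, Z)), Z))))))))))
  [39] S(S(S(S(S(S(S(S(S(add(Z, Z))))))))))
  [40] S^9(Z)

Term B:
  start: mul(SSSZ, SSSZ)
  [1] add(SSSZ, mul(SSZ, SSSZ))
  [2] S(add(SSZ, mul(SSZ, SSSZ)))
  [3] S(S(add(SZ, mul(SSZ, SSSZ))))
  [4] S(S(S(add(Z, mul(SSZ, SSSZ)))))
  [5] S(S(S(mul(SSZ, SSSZ))))
  [6] S(S(S(add(SSSZ, mul(SZ, SSSZ)))))
  [7] S(S(S(S(add(SSZ, mul(SZ, SSSZ))))))
  [8] S(S(S(S(S(add(SZ, mul(SZ, SSSZ)))))))
  [9] S(S(S(S(S(S(add(Z, mul(SZ, SSSZ))))))))
  [10] S(S(S(S(S(S(mul(SZ, SSSZ)))))))
  [11] S(S(S(S(S(S(add(SSSZ, mul(Z, SSSZ))))))))
  [12] S(S(S(S(S(S(S(add(SSZ, mul(Z, SSSZ)))))))))
  [13] S(S(S(S(S(S(S(S(add(SZ, mul(Z, SSSZ))))))))))
  [14] S(S(S(S(S(S(S(S(S(add(Z, mul(Z, SSSZ)))))))))))
  [15] S(S(S(S(S(S(S(S(S(mul(Z, SSSZ))))))))))
  [16] S^9(Z)

Answer: SAME — A ⇓ S^9(Z), B ⇓ S^9(Z)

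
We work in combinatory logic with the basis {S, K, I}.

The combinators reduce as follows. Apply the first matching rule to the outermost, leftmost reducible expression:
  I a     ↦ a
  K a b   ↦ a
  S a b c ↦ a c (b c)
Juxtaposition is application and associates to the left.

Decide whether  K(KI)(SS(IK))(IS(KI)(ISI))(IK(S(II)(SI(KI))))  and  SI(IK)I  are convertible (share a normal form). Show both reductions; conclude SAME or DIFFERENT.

Answer: DIFFERENT — A ⇓ K(SI(SI(KI))), B ⇓ KI

Derivation:
Term A:
  start: K(KI)(SS(IK))(IS(KI)(ISI))(IK(S(II)(SI(KI))))
  step 1: KI(IS(KI)(ISI))(IK(S(II)(SI(KI))))
  step 2: I(IK(S(II)(SI(KI))))
  step 3: IK(S(II)(SI(KI)))
  step 4: K(S(II)(SI(KI)))
  step 5: K(SI(SI(KI)))

Term B:
  start: SI(IK)I
  step 1: II(IKI)
  step 2: I(IKI)
  step 3: IKI
  step 4: KI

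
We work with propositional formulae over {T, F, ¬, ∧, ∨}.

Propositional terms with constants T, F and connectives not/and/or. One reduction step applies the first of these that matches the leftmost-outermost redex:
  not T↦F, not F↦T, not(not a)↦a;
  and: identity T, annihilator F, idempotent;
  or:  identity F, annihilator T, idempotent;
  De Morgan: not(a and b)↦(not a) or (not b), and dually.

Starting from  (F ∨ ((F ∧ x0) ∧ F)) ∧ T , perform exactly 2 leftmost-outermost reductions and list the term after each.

  start: (F ∨ ((F ∧ x0) ∧ F)) ∧ T
  [1] F ∨ ((F ∧ x0) ∧ F)
  [2] (F ∧ x0) ∧ F

Answer: after 2 steps: (F ∧ x0) ∧ F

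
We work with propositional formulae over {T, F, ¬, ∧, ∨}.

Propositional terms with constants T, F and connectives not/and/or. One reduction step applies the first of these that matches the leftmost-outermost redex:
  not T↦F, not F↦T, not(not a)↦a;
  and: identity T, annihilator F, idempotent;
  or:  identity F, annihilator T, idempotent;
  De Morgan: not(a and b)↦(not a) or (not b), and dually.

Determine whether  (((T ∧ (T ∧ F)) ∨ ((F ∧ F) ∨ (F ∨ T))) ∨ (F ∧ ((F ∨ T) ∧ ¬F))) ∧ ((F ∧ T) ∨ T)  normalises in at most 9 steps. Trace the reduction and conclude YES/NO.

Answer: YES — reaches normal form T in 9 ≤ 9 steps

Working:
  start: (((T ∧ (T ∧ F)) ∨ ((F ∧ F) ∨ (F ∨ T))) ∨ (F ∧ ((F ∨ T) ∧ ¬F))) ∧ ((F ∧ T) ∨ T)
  [1] (((T ∧ F) ∨ ((F ∧ F) ∨ (F ∨ T))) ∨ (F ∧ ((F ∨ T) ∧ ¬F))) ∧ ((F ∧ T) ∨ T)
  [2] ((F ∨ ((F ∧ F) ∨ (F ∨ T))) ∨ (F ∧ ((F ∨ T) ∧ ¬F))) ∧ ((F ∧ T) ∨ T)
  [3] (((F ∧ F) ∨ (F ∨ T)) ∨ (F ∧ ((F ∨ T) ∧ ¬F))) ∧ ((F ∧ T) ∨ T)
  [4] ((F ∨ (F ∨ T)) ∨ (F ∧ ((F ∨ T) ∧ ¬F))) ∧ ((F ∧ T) ∨ T)
  [5] ((F ∨ T) ∨ (F ∧ ((F ∨ T) ∧ ¬F))) ∧ ((F ∧ T) ∨ T)
  [6] (T ∨ (F ∧ ((F ∨ T) ∧ ¬F))) ∧ ((F ∧ T) ∨ T)
  [7] T ∧ ((F ∧ T) ∨ T)
  [8] (F ∧ T) ∨ T
  [9] T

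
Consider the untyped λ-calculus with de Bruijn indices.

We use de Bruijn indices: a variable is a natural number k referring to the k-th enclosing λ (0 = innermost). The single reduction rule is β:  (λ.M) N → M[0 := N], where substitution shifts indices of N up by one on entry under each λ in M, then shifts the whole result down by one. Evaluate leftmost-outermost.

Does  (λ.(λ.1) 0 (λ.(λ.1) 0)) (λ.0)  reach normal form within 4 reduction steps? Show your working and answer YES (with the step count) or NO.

  start: (λ.(λ.1) 0 (λ.(λ.1) 0)) (λ.0)
  step 1: (λ.λ.0) (λ.0) (λ.(λ.1) 0)
  step 2: (λ.0) (λ.(λ.1) 0)
  step 3: λ.(λ.1) 0
  step 4: λ.0

Answer: YES — reaches normal form λ.0 in 4 ≤ 4 steps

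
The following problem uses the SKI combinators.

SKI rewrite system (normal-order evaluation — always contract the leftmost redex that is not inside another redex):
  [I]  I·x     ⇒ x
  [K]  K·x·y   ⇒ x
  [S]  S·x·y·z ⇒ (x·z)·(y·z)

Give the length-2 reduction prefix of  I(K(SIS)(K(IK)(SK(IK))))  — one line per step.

Answer: after 2 steps: SIS

Derivation:
  start: I(K(SIS)(K(IK)(SK(IK))))
  step 1: K(SIS)(K(IK)(SK(IK)))
  step 2: SIS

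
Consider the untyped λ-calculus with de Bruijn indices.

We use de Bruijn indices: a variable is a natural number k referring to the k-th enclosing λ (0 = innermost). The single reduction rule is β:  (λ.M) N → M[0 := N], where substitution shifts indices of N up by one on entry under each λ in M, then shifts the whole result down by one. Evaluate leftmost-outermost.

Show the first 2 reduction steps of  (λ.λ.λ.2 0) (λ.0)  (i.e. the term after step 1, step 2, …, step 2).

  start: (λ.λ.λ.2 0) (λ.0)
  step 1: λ.λ.(λ.0) 0
  step 2: λ.λ.0

Answer: after 2 steps: λ.λ.0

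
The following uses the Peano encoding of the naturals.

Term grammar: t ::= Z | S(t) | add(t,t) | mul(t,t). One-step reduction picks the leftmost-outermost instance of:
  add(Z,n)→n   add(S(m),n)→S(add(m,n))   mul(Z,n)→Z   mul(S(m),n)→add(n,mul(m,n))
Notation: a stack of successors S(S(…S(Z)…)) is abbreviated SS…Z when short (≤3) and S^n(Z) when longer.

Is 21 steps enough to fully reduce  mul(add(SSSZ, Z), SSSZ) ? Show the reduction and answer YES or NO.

  start: mul(add(SSSZ, Z), SSSZ)
  →1  mul(S(add(SSZ, Z)), SSSZ)
  →2  add(SSSZ, mul(add(SSZ, Z), SSSZ))
  →3  S(add(SSZ, mul(add(SSZ, Z), SSSZ)))
  →4  S(S(add(SZ, mul(add(SSZ, Z), SSSZ))))
  →5  S(S(S(add(Z, mul(add(SSZ, Z), SSSZ)))))
  →6  S(S(S(mul(add(SSZ, Z), SSSZ))))
  →7  S(S(S(mul(S(add(SZ, Z)), SSSZ))))
  →8  S(S(S(add(SSSZ, mul(add(SZ, Z), SSSZ)))))
  →9  S(S(S(S(add(SSZ, mul(add(SZ, Z), SSSZ))))))
  →10  S(S(S(S(S(add(SZ, mul(add(SZ, Z), SSSZ)))))))
  →11  S(S(S(S(S(S(add(Z, mul(add(SZ, Z), SSSZ))))))))
  →12  S(S(S(S(S(S(mul(add(SZ, Z), SSSZ)))))))
  →13  S(S(S(S(S(S(mul(S(add(Z, Z)), SSSZ)))))))
  →14  S(S(S(S(S(S(add(SSSZ, mul(add(Z, Z), SSSZ))))))))
  →15  S(S(S(S(S(S(S(add(SSZ, mul(add(Z, Z), SSSZ)))))))))
  →16  S(S(S(S(S(S(S(S(add(SZ, mul(add(Z, Z), SSSZ))))))))))
  →17  S(S(S(S(S(S(S(S(S(add(Z, mul(add(Z, Z), SSSZ)))))))))))
  →18  S(S(S(S(S(S(S(S(S(mul(add(Z, Z), SSSZ))))))))))
  →19  S(S(S(S(S(S(S(S(S(mul(Z, SSSZ))))))))))
  →20  S^9(Z)

Answer: YES — reaches normal form S^9(Z) in 20 ≤ 21 steps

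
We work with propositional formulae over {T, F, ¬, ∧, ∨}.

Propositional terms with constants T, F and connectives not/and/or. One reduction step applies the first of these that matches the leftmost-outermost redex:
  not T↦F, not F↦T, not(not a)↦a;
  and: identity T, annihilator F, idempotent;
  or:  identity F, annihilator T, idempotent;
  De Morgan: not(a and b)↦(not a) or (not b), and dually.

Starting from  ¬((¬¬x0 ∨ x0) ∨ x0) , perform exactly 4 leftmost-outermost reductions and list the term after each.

Answer: after 4 steps: ¬x0 ∧ ¬x0

Derivation:
  start: ¬((¬¬x0 ∨ x0) ∨ x0)
  →1  ¬(¬¬x0 ∨ x0) ∧ ¬x0
  →2  (¬¬¬x0 ∧ ¬x0) ∧ ¬x0
  →3  (¬x0 ∧ ¬x0) ∧ ¬x0
  →4  ¬x0 ∧ ¬x0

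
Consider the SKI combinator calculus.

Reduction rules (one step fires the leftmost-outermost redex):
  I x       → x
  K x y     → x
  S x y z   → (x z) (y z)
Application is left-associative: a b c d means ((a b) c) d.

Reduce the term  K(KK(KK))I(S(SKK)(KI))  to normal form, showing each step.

Answer: normal form = K(S(SKK)(KI))  (in 2 steps)

Working:
  start: K(KK(KK))I(S(SKK)(KI))
  [1] KK(KK)(S(SKK)(KI))
  [2] K(S(SKK)(KI))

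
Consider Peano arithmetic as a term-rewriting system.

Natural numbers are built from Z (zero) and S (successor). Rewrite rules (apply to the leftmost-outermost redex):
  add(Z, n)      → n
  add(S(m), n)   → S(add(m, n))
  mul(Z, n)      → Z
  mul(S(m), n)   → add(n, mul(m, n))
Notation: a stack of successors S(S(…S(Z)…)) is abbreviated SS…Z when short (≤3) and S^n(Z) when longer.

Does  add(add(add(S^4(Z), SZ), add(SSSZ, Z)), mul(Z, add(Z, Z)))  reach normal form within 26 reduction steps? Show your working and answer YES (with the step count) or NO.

Answer: YES — reaches normal form S^8(Z) in 25 ≤ 26 steps

Working:
  start: add(add(add(S^4(Z), SZ), add(SSSZ, Z)), mul(Z, add(Z, Z)))
  →1  add(add(S(add(SSSZ, SZ)), add(SSSZ, Z)), mul(Z, add(Z, Z)))
  →2  add(S(add(add(SSSZ, SZ), add(SSSZ, Z))), mul(Z, add(Z, Z)))
  →3  S(add(add(add(SSSZ, SZ), add(SSSZ, Z)), mul(Z, add(Z, Z))))
  →4  S(add(add(S(add(SSZ, SZ)), add(SSSZ, Z)), mul(Z, add(Z, Z))))
  →5  S(add(S(add(add(SSZ, SZ), add(SSSZ, Z))), mul(Z, add(Z, Z))))
  →6  S(S(add(add(add(SSZ, SZ), add(SSSZ, Z)), mul(Z, add(Z, Z)))))
  →7  S(S(add(add(S(add(SZ, SZ)), add(SSSZ, Z)), mul(Z, add(Z, Z)))))
  →8  S(S(add(S(add(add(SZ, SZ), add(SSSZ, Z))), mul(Z, add(Z, Z)))))
  →9  S(S(S(add(add(add(SZ, SZ), add(SSSZ, Z)), mul(Z, add(Z, Z))))))
  →10  S(S(S(add(add(S(add(Z, SZ)), add(SSSZ, Z)), mul(Z, add(Z, Z))))))
  →11  S(S(S(add(S(add(add(Z, SZ), add(SSSZ, Z))), mul(Z, add(Z, Z))))))
  →12  S(S(S(S(add(add(add(Z, SZ), add(SSSZ, Z)), mul(Z, add(Z, Z)))))))
  →13  S(S(S(S(add(add(SZ, add(SSSZ, Z)), mul(Z, add(Z, Z)))))))
  →14  S(S(S(S(add(S(add(Z, add(SSSZ, Z))), mul(Z, add(Z, Z)))))))
  →15  S(S(S(S(S(add(add(Z, add(SSSZ, Z)), mul(Z, add(Z, Z))))))))
  →16  S(S(S(S(S(add(add(SSSZ, Z), mul(Z, add(Z, Z))))))))
  →17  S(S(S(S(S(add(S(add(SSZ, Z)), mul(Z, add(Z, Z))))))))
  →18  S(S(S(S(S(S(add(add(SSZ, Z), mul(Z, add(Z, Z)))))))))
  →19  S(S(S(S(S(S(add(S(add(SZ, Z)), mul(Z, add(Z, Z)))))))))
  →20  S(S(S(S(S(S(S(add(add(SZ, Z), mul(Z, add(Z, Z))))))))))
  →21  S(S(S(S(S(S(S(add(S(add(Z, Z)), mul(Z, add(Z, Z))))))))))
  →22  S(S(S(S(S(S(S(S(add(add(Z, Z), mul(Z, add(Z, Z)))))))))))
  →23  S(S(S(S(S(S(S(S(add(Z, mul(Z, add(Z, Z)))))))))))
  →24  S(S(S(S(S(S(S(S(mul(Z, add(Z, Z))))))))))
  →25  S^8(Z)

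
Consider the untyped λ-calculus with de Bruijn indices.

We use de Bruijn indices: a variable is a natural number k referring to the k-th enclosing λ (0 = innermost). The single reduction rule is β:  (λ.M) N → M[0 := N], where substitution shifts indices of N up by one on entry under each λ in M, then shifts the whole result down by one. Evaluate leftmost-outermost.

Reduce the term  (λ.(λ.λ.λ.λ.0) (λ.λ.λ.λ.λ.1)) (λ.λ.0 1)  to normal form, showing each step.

Answer: normal form = λ.λ.λ.0  (in 2 steps)

Reduction:
  start: (λ.(λ.λ.λ.λ.0) (λ.λ.λ.λ.λ.1)) (λ.λ.0 1)
  [1] (λ.λ.λ.λ.0) (λ.λ.λ.λ.λ.1)
  [2] λ.λ.λ.0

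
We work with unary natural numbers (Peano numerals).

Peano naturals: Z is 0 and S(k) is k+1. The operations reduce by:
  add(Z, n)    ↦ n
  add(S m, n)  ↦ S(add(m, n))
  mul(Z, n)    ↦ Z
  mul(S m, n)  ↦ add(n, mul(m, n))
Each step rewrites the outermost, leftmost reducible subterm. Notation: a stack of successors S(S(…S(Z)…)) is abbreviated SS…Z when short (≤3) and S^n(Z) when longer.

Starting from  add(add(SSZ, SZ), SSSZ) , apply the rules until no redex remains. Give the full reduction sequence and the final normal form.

  start: add(add(SSZ, SZ), SSSZ)
  [1] add(S(add(SZ, SZ)), SSSZ)
  [2] S(add(add(SZ, SZ), SSSZ))
  [3] S(add(S(add(Z, SZ)), SSSZ))
  [4] S(S(add(add(Z, SZ), SSSZ)))
  [5] S(S(add(SZ, SSSZ)))
  [6] S(S(S(add(Z, SSSZ))))
  [7] S^6(Z)

Answer: normal form = S^6(Z)  (in 7 steps)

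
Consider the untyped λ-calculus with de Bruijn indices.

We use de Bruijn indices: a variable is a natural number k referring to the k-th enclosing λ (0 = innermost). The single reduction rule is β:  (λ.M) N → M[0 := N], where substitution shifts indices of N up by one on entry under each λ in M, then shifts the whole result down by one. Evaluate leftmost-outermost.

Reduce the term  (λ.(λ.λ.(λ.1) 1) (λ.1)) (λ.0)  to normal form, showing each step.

  start: (λ.(λ.λ.(λ.1) 1) (λ.1)) (λ.0)
  [1] (λ.λ.(λ.1) 1) (λ.λ.0)
  [2] λ.(λ.1) (λ.λ.0)
  [3] λ.0

Answer: normal form = λ.0  (in 3 steps)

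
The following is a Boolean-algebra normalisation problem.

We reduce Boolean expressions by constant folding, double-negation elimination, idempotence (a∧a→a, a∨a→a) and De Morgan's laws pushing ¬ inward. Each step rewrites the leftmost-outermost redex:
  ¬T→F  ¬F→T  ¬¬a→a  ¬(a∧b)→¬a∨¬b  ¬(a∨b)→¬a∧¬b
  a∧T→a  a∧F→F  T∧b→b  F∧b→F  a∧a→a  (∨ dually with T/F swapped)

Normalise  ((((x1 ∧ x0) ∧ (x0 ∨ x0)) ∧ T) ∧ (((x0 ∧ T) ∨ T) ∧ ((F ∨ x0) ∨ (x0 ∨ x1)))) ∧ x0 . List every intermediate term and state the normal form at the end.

  start: ((((x1 ∧ x0) ∧ (x0 ∨ x0)) ∧ T) ∧ (((x0 ∧ T) ∨ T) ∧ ((F ∨ x0) ∨ (x0 ∨ x1)))) ∧ x0
  →1  (((x1 ∧ x0) ∧ (x0 ∨ x0)) ∧ (((x0 ∧ T) ∨ T) ∧ ((F ∨ x0) ∨ (x0 ∨ x1)))) ∧ x0
  →2  (((x1 ∧ x0) ∧ x0) ∧ (((x0 ∧ T) ∨ T) ∧ ((F ∨ x0) ∨ (x0 ∨ x1)))) ∧ x0
  →3  (((x1 ∧ x0) ∧ x0) ∧ (T ∧ ((F ∨ x0) ∨ (x0 ∨ x1)))) ∧ x0
  →4  (((x1 ∧ x0) ∧ x0) ∧ ((F ∨ x0) ∨ (x0 ∨ x1))) ∧ x0
  →5  (((x1 ∧ x0) ∧ x0) ∧ (x0 ∨ (x0 ∨ x1))) ∧ x0

Answer: normal form = (((x1 ∧ x0) ∧ x0) ∧ (x0 ∨ (x0 ∨ x1))) ∧ x0  (in 5 steps)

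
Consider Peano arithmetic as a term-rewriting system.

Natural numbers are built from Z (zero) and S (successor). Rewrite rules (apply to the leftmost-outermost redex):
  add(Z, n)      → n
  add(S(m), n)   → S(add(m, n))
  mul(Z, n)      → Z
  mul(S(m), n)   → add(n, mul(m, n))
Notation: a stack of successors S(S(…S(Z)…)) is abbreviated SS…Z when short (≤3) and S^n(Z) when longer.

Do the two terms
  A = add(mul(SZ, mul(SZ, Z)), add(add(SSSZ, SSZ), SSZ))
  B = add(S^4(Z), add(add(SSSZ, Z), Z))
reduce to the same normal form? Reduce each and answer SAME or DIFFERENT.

Answer: SAME — A ⇓ S^7(Z), B ⇓ S^7(Z)

Derivation:
Term A:
  start: add(mul(SZ, mul(SZ, Z)), add(add(SSSZ, SSZ), SSZ))
  [1] add(add(mul(SZ, Z), mul(Z, mul(SZ, Z))), add(add(SSSZ, SSZ), SSZ))
  [2] add(add(add(Z, mul(Z, Z)), mul(Z, mul(SZ, Z))), add(add(SSSZ, SSZ), SSZ))
  [3] add(add(mul(Z, Z), mul(Z, mul(SZ, Z))), add(add(SSSZ, SSZ), SSZ))
  [4] add(add(Z, mul(Z, mul(SZ, Z))), add(add(SSSZ, SSZ), SSZ))
  [5] add(mul(Z, mul(SZ, Z)), add(add(SSSZ, SSZ), SSZ))
  [6] add(Z, add(add(SSSZ, SSZ), SSZ))
  [7] add(add(SSSZ, SSZ), SSZ)
  [8] add(S(add(SSZ, SSZ)), SSZ)
  [9] S(add(add(SSZ, SSZ), SSZ))
  [10] S(add(S(add(SZ, SSZ)), SSZ))
  [11] S(S(add(add(SZ, SSZ), SSZ)))
  [12] S(S(add(S(add(Z, SSZ)), SSZ)))
  [13] S(S(S(add(add(Z, SSZ), SSZ))))
  [14] S(S(S(add(SSZ, SSZ))))
  [15] S(S(S(S(add(SZ, SSZ)))))
  [16] S(S(S(S(S(add(Z, SSZ))))))
  [17] S^7(Z)

Term B:
  start: add(S^4(Z), add(add(SSSZ, Z), Z))
  [1] S(add(SSSZ, add(add(SSSZ, Z), Z)))
  [2] S(S(add(SSZ, add(add(SSSZ, Z), Z))))
  [3] S(S(S(add(SZ, add(add(SSSZ, Z), Z)))))
  [4] S(S(S(S(add(Z, add(add(SSSZ, Z), Z))))))
  [5] S(S(S(S(add(add(SSSZ, Z), Z)))))
  [6] S(S(S(S(add(S(add(SSZ, Z)), Z)))))
  [7] S(S(S(S(S(add(add(SSZ, Z), Z))))))
  [8] S(S(S(S(S(add(S(add(SZ, Z)), Z))))))
  [9] S(S(S(S(S(S(add(add(SZ, Z), Z)))))))
  [10] S(S(S(S(S(S(add(S(add(Z, Z)), Z)))))))
  [11] S(S(S(S(S(S(S(add(add(Z, Z), Z))))))))
  [12] S(S(S(S(S(S(S(add(Z, Z))))))))
  [13] S^7(Z)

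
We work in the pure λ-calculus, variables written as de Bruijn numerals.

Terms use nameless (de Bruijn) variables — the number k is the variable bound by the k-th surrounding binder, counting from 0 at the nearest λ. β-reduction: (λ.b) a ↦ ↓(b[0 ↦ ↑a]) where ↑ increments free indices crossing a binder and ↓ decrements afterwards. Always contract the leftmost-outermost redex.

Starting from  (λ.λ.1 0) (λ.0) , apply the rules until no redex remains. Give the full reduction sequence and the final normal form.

Answer: normal form = λ.0  (in 2 steps)

Reduction:
  start: (λ.λ.1 0) (λ.0)
  →1  λ.(λ.0) 0
  →2  λ.0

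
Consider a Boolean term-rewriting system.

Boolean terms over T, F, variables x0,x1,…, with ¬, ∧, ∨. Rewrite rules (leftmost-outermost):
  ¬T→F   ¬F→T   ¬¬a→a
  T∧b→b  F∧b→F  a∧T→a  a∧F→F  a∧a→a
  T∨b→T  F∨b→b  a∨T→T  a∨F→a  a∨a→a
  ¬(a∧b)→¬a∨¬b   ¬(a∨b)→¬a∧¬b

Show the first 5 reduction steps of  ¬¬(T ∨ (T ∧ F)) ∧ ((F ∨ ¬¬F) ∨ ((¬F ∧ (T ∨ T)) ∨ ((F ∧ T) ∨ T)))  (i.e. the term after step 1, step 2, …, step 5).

  start: ¬¬(T ∨ (T ∧ F)) ∧ ((F ∨ ¬¬F) ∨ ((¬F ∧ (T ∨ T)) ∨ ((F ∧ T) ∨ T)))
  [1] (T ∨ (T ∧ F)) ∧ ((F ∨ ¬¬F) ∨ ((¬F ∧ (T ∨ T)) ∨ ((F ∧ T) ∨ T)))
  [2] T ∧ ((F ∨ ¬¬F) ∨ ((¬F ∧ (T ∨ T)) ∨ ((F ∧ T) ∨ T)))
  [3] (F ∨ ¬¬F) ∨ ((¬F ∧ (T ∨ T)) ∨ ((F ∧ T) ∨ T))
  [4] ¬¬F ∨ ((¬F ∧ (T ∨ T)) ∨ ((F ∧ T) ∨ T))
  [5] F ∨ ((¬F ∧ (T ∨ T)) ∨ ((F ∧ T) ∨ T))

Answer: after 5 steps: F ∨ ((¬F ∧ (T ∨ T)) ∨ ((F ∧ T) ∨ T))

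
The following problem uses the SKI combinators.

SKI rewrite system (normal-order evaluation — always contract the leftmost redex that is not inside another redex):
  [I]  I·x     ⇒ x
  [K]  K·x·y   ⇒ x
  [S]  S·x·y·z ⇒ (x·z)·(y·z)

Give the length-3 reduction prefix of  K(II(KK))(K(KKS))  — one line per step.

Answer: after 3 steps: KK

Working:
  start: K(II(KK))(K(KKS))
  →1  II(KK)
  →2  I(KK)
  →3  KK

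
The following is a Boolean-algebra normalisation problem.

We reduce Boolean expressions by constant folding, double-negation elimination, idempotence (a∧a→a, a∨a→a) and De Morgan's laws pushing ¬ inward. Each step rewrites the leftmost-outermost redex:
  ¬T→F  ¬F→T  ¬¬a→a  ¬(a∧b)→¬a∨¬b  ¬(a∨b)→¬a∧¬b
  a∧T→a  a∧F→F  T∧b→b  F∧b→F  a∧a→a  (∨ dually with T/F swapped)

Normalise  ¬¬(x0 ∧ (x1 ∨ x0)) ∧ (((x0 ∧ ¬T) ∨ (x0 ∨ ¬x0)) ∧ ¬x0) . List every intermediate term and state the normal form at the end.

Answer: normal form = (x0 ∧ (x1 ∨ x0)) ∧ ((x0 ∨ ¬x0) ∧ ¬x0)  (in 4 steps)

Reduction:
  start: ¬¬(x0 ∧ (x1 ∨ x0)) ∧ (((x0 ∧ ¬T) ∨ (x0 ∨ ¬x0)) ∧ ¬x0)
  [1] (x0 ∧ (x1 ∨ x0)) ∧ (((x0 ∧ ¬T) ∨ (x0 ∨ ¬x0)) ∧ ¬x0)
  [2] (x0 ∧ (x1 ∨ x0)) ∧ (((x0 ∧ F) ∨ (x0 ∨ ¬x0)) ∧ ¬x0)
  [3] (x0 ∧ (x1 ∨ x0)) ∧ ((F ∨ (x0 ∨ ¬x0)) ∧ ¬x0)
  [4] (x0 ∧ (x1 ∨ x0)) ∧ ((x0 ∨ ¬x0) ∧ ¬x0)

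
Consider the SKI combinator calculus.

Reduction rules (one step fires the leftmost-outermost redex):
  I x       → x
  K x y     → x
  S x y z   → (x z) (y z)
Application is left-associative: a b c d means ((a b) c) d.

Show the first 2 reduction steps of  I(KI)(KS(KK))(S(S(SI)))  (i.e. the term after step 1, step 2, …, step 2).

Answer: after 2 steps: I(S(S(SI)))

Derivation:
  start: I(KI)(KS(KK))(S(S(SI)))
  step 1: KI(KS(KK))(S(S(SI)))
  step 2: I(S(S(SI)))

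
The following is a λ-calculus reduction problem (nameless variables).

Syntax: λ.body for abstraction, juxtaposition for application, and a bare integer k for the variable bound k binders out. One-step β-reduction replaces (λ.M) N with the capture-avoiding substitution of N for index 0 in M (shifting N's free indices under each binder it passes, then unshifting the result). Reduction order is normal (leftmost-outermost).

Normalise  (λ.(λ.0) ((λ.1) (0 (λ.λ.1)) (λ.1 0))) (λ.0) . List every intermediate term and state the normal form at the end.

Answer: normal form = λ.0  (in 5 steps)

Derivation:
  start: (λ.(λ.0) ((λ.1) (0 (λ.λ.1)) (λ.1 0))) (λ.0)
  →1  (λ.0) ((λ.λ.0) ((λ.0) (λ.λ.1)) (λ.(λ.0) 0))
  →2  (λ.λ.0) ((λ.0) (λ.λ.1)) (λ.(λ.0) 0)
  →3  (λ.0) (λ.(λ.0) 0)
  →4  λ.(λ.0) 0
  →5  λ.0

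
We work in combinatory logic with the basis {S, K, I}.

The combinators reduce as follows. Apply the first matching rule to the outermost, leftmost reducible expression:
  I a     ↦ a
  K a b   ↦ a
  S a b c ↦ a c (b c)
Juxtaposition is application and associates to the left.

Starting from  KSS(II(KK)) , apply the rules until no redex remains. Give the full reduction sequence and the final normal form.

  start: KSS(II(KK))
  →1  S(II(KK))
  →2  S(I(KK))
  →3  S(KK)

Answer: normal form = S(KK)  (in 3 steps)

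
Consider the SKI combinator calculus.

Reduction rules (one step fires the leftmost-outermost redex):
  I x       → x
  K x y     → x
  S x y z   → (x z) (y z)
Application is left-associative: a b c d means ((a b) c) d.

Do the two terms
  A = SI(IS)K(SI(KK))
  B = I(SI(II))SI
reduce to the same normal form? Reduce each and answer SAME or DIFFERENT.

Answer: DIFFERENT — A ⇓ SK, B ⇓ SSI

Derivation:
Term A:
  start: SI(IS)K(SI(KK))
  [1] IK(ISK)(SI(KK))
  [2] K(ISK)(SI(KK))
  [3] ISK
  [4] SK

Term B:
  start: I(SI(II))SI
  [1] SI(II)SI
  [2] IS(IIS)I
  [3] S(IIS)I
  [4] S(IS)I
  [5] SSI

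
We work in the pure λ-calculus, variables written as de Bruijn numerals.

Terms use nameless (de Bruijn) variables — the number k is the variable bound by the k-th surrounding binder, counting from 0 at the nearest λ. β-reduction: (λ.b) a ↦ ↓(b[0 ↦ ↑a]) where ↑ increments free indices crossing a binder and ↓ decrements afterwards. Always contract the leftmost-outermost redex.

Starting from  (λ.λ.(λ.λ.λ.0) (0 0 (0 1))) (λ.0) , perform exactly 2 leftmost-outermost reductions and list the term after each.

  start: (λ.λ.(λ.λ.λ.0) (0 0 (0 1))) (λ.0)
  step 1: λ.(λ.λ.λ.0) (0 0 (0 (λ.0)))
  step 2: λ.λ.λ.0

Answer: after 2 steps: λ.λ.λ.0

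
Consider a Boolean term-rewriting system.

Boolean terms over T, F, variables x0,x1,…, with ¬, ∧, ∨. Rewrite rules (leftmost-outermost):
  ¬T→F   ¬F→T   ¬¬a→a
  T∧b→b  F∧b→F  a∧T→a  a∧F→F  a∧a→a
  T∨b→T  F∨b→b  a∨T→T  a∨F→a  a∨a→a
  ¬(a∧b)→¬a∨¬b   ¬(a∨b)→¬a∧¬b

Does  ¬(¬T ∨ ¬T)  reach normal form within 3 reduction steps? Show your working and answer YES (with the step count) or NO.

  start: ¬(¬T ∨ ¬T)
  →1  ¬¬T ∧ ¬¬T
  →2  ¬¬T
  →3  T

Answer: YES — reaches normal form T in 3 ≤ 3 steps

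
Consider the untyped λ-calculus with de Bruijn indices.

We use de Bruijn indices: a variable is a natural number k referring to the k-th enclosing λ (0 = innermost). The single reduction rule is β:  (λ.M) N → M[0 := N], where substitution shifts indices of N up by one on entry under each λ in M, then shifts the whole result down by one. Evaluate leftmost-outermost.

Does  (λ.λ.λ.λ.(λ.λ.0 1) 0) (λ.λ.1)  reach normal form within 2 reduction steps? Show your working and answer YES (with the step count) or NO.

Answer: YES — reaches normal form λ.λ.λ.λ.0 1 in 2 ≤ 2 steps

Derivation:
  start: (λ.λ.λ.λ.(λ.λ.0 1) 0) (λ.λ.1)
  step 1: λ.λ.λ.(λ.λ.0 1) 0
  step 2: λ.λ.λ.λ.0 1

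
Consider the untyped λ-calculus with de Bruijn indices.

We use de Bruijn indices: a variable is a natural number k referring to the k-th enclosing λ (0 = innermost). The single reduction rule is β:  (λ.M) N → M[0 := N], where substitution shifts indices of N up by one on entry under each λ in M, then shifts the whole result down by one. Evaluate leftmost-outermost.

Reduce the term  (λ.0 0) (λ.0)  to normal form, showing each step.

  start: (λ.0 0) (λ.0)
  step 1: (λ.0) (λ.0)
  step 2: λ.0

Answer: normal form = λ.0  (in 2 steps)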